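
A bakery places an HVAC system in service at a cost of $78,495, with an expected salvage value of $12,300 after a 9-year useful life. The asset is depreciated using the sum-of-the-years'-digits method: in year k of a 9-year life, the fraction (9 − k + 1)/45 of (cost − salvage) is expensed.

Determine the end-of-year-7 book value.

$16,713

Depreciable base = $78,495 − $12,300 = $66,195.
Sum of the years' digits = 9+8+7+6+5+4+3+2+1 = 45.
Year 1: $66,195 × 9/45 = $13,239. Book value $65,256.
Year 2: $66,195 × 8/45 = $11,768. Book value $53,488.
Year 3: $66,195 × 7/45 = $10,297. Book value $43,191.
Year 4: $66,195 × 6/45 = $8,826. Book value $34,365.
Year 5: $66,195 × 5/45 = $7,355. Book value $27,010.
Year 6: $66,195 × 4/45 = $5,884. Book value $21,126.
Year 7: $66,195 × 3/45 = $4,413. Book value $16,713.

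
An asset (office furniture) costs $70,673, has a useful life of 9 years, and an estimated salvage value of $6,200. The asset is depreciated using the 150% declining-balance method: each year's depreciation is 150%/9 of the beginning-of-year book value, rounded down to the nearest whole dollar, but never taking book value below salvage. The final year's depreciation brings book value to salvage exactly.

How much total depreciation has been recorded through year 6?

Depreciable base = $70,673 − $6,200 = $64,473.
Year 1: ⌊$70,673 × 150%/9⌋ = $11,778. Book value $58,895.
Year 2: ⌊$58,895 × 150%/9⌋ = $9,815. Book value $49,080.
Year 3: ⌊$49,080 × 150%/9⌋ = $8,180. Book value $40,900.
Year 4: ⌊$40,900 × 150%/9⌋ = $6,816. Book value $34,084.
Year 5: ⌊$34,084 × 150%/9⌋ = $5,680. Book value $28,404.
Year 6: ⌊$28,404 × 150%/9⌋ = $4,734. Book value $23,670.
Accumulated through year 6 = $70,673 − $23,670 = $47,003.

$47,003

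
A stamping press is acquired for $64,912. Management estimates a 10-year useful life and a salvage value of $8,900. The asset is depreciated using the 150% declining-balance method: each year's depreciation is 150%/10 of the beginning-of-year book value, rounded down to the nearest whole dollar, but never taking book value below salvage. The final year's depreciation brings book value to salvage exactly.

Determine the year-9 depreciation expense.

Depreciable base = $64,912 − $8,900 = $56,012.
Year 1: ⌊$64,912 × 150%/10⌋ = $9,736. Book value $55,176.
Year 2: ⌊$55,176 × 150%/10⌋ = $8,276. Book value $46,900.
Year 3: ⌊$46,900 × 150%/10⌋ = $7,035. Book value $39,865.
Year 4: ⌊$39,865 × 150%/10⌋ = $5,979. Book value $33,886.
Year 5: ⌊$33,886 × 150%/10⌋ = $5,082. Book value $28,804.
Year 6: ⌊$28,804 × 150%/10⌋ = $4,320. Book value $24,484.
Year 7: ⌊$24,484 × 150%/10⌋ = $3,672. Book value $20,812.
Year 8: ⌊$20,812 × 150%/10⌋ = $3,121. Book value $17,691.
Year 9: ⌊$17,691 × 150%/10⌋ = $2,653. Book value $15,038.

$2,653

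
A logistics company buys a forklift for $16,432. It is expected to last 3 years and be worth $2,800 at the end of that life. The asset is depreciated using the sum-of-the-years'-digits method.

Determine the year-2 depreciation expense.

$4,544

Depreciable base = $16,432 − $2,800 = $13,632.
Sum of the years' digits = 3+2+1 = 6.
Year 1: $13,632 × 3/6 = $6,816. Book value $9,616.
Year 2: $13,632 × 2/6 = $4,544. Book value $5,072.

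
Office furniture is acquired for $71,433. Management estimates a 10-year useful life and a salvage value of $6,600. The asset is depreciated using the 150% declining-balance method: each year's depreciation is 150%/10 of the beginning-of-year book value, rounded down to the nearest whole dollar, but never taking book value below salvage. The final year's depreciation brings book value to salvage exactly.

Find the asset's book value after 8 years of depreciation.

Depreciable base = $71,433 − $6,600 = $64,833.
Year 1: ⌊$71,433 × 150%/10⌋ = $10,714. Book value $60,719.
Year 2: ⌊$60,719 × 150%/10⌋ = $9,107. Book value $51,612.
Year 3: ⌊$51,612 × 150%/10⌋ = $7,741. Book value $43,871.
Year 4: ⌊$43,871 × 150%/10⌋ = $6,580. Book value $37,291.
Year 5: ⌊$37,291 × 150%/10⌋ = $5,593. Book value $31,698.
Year 6: ⌊$31,698 × 150%/10⌋ = $4,754. Book value $26,944.
Year 7: ⌊$26,944 × 150%/10⌋ = $4,041. Book value $22,903.
Year 8: ⌊$22,903 × 150%/10⌋ = $3,435. Book value $19,468.

$19,468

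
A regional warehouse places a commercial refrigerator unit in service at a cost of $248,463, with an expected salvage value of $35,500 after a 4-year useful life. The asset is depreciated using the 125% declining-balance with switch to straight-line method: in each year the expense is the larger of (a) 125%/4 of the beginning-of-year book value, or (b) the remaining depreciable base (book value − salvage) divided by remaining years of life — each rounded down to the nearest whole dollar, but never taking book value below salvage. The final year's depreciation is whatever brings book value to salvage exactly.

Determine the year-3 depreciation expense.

$40,969

Depreciable base = $248,463 − $35,500 = $212,963.
Year 1: DB = ⌊$248,463 × 125%/4⌋ = $77,644; SL = ⌊$212,963/4⌋ = $53,240 → take DB $77,644. Book value $170,819.
Year 2: DB = ⌊$170,819 × 125%/4⌋ = $53,380; SL = ⌊$135,319/3⌋ = $45,106 → take DB $53,380. Book value $117,439.
Year 3: DB = ⌊$117,439 × 125%/4⌋ = $36,699; SL = ⌊$81,939/2⌋ = $40,969 → take SL $40,969. Book value $76,470.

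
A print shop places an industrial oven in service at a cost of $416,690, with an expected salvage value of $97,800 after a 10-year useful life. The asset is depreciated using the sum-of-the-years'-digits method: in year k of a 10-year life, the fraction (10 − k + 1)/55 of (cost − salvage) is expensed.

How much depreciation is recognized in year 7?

Depreciable base = $416,690 − $97,800 = $318,890.
Sum of the years' digits = 10+9+8+7+6+5+4+3+2+1 = 55.
Year 1: $318,890 × 10/55 = $57,980. Book value $358,710.
Year 2: $318,890 × 9/55 = $52,182. Book value $306,528.
Year 3: $318,890 × 8/55 = $46,384. Book value $260,144.
Year 4: $318,890 × 7/55 = $40,586. Book value $219,558.
Year 5: $318,890 × 6/55 = $34,788. Book value $184,770.
Year 6: $318,890 × 5/55 = $28,990. Book value $155,780.
Year 7: $318,890 × 4/55 = $23,192. Book value $132,588.

$23,192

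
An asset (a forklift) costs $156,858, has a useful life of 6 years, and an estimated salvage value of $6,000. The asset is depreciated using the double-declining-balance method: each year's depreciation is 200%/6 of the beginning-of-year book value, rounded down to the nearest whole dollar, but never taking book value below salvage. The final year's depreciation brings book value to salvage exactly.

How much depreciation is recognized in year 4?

Depreciable base = $156,858 − $6,000 = $150,858.
Year 1: ⌊$156,858 × 200%/6⌋ = $52,286. Book value $104,572.
Year 2: ⌊$104,572 × 200%/6⌋ = $34,857. Book value $69,715.
Year 3: ⌊$69,715 × 200%/6⌋ = $23,238. Book value $46,477.
Year 4: ⌊$46,477 × 200%/6⌋ = $15,492. Book value $30,985.

$15,492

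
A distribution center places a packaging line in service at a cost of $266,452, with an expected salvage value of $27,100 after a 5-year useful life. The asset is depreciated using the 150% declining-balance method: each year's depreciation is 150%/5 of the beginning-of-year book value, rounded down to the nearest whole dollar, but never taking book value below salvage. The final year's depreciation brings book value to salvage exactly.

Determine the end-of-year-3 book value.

$91,394

Depreciable base = $266,452 − $27,100 = $239,352.
Year 1: ⌊$266,452 × 150%/5⌋ = $79,935. Book value $186,517.
Year 2: ⌊$186,517 × 150%/5⌋ = $55,955. Book value $130,562.
Year 3: ⌊$130,562 × 150%/5⌋ = $39,168. Book value $91,394.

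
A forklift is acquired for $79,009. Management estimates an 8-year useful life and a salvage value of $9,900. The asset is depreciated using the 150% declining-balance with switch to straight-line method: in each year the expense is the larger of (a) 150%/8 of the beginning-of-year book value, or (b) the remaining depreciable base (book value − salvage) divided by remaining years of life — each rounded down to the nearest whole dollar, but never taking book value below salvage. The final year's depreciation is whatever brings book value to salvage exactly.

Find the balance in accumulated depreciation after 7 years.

$63,083

Depreciable base = $79,009 − $9,900 = $69,109.
Year 1: DB = ⌊$79,009 × 150%/8⌋ = $14,814; SL = ⌊$69,109/8⌋ = $8,638 → take DB $14,814. Book value $64,195.
Year 2: DB = ⌊$64,195 × 150%/8⌋ = $12,036; SL = ⌊$54,295/7⌋ = $7,756 → take DB $12,036. Book value $52,159.
Year 3: DB = ⌊$52,159 × 150%/8⌋ = $9,779; SL = ⌊$42,259/6⌋ = $7,043 → take DB $9,779. Book value $42,380.
Year 4: DB = ⌊$42,380 × 150%/8⌋ = $7,946; SL = ⌊$32,480/5⌋ = $6,496 → take DB $7,946. Book value $34,434.
Year 5: DB = ⌊$34,434 × 150%/8⌋ = $6,456; SL = ⌊$24,534/4⌋ = $6,133 → take DB $6,456. Book value $27,978.
Year 6: DB = ⌊$27,978 × 150%/8⌋ = $5,245; SL = ⌊$18,078/3⌋ = $6,026 → take SL $6,026. Book value $21,952.
Year 7: DB = ⌊$21,952 × 150%/8⌋ = $4,116; SL = ⌊$12,052/2⌋ = $6,026 → take SL $6,026. Book value $15,926.
Accumulated through year 7 = $79,009 − $15,926 = $63,083.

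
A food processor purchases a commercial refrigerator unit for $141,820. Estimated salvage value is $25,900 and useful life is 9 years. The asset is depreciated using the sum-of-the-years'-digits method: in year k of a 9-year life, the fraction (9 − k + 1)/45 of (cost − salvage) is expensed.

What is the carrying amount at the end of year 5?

Depreciable base = $141,820 − $25,900 = $115,920.
Sum of the years' digits = 9+8+7+6+5+4+3+2+1 = 45.
Year 1: $115,920 × 9/45 = $23,184. Book value $118,636.
Year 2: $115,920 × 8/45 = $20,608. Book value $98,028.
Year 3: $115,920 × 7/45 = $18,032. Book value $79,996.
Year 4: $115,920 × 6/45 = $15,456. Book value $64,540.
Year 5: $115,920 × 5/45 = $12,880. Book value $51,660.

$51,660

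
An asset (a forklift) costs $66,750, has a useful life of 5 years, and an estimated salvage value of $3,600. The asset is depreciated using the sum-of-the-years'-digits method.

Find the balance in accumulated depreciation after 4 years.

$58,940

Depreciable base = $66,750 − $3,600 = $63,150.
Sum of the years' digits = 5+4+3+2+1 = 15.
Year 1: $63,150 × 5/15 = $21,050. Book value $45,700.
Year 2: $63,150 × 4/15 = $16,840. Book value $28,860.
Year 3: $63,150 × 3/15 = $12,630. Book value $16,230.
Year 4: $63,150 × 2/15 = $8,420. Book value $7,810.
Accumulated through year 4 = $66,750 − $7,810 = $58,940.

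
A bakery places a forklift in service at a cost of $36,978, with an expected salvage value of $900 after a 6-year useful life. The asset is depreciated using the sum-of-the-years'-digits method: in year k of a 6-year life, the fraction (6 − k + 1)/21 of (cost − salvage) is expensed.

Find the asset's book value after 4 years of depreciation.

Depreciable base = $36,978 − $900 = $36,078.
Sum of the years' digits = 6+5+4+3+2+1 = 21.
Year 1: $36,078 × 6/21 = $10,308. Book value $26,670.
Year 2: $36,078 × 5/21 = $8,590. Book value $18,080.
Year 3: $36,078 × 4/21 = $6,872. Book value $11,208.
Year 4: $36,078 × 3/21 = $5,154. Book value $6,054.

$6,054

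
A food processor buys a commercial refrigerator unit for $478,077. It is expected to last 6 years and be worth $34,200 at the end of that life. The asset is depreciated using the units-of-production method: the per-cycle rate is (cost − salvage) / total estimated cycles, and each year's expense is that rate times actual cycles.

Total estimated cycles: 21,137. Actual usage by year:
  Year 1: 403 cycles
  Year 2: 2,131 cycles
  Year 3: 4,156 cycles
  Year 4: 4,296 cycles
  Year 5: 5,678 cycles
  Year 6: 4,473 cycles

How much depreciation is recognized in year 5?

Depreciable base = $478,077 − $34,200 = $443,877.
Rate = $443,877 / 21,137 cycles = $21 per cycle.
Year 1: 403 × $21 = $8,463. Book value $469,614.
Year 2: 2,131 × $21 = $44,751. Book value $424,863.
Year 3: 4,156 × $21 = $87,276. Book value $337,587.
Year 4: 4,296 × $21 = $90,216. Book value $247,371.
Year 5: 5,678 × $21 = $119,238. Book value $128,133.

$119,238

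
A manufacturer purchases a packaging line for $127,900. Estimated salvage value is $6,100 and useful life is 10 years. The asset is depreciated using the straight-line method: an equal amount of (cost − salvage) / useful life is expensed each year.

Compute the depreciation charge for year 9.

$12,180

Depreciable base = $127,900 − $6,100 = $121,800.
Annual expense = $121,800 / 10 = $12,180.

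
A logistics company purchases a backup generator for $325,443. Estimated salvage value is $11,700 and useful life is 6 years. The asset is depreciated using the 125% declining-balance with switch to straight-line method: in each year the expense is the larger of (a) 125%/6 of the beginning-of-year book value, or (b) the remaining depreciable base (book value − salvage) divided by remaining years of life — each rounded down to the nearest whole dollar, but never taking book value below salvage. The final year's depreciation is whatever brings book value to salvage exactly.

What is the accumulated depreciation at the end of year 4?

Depreciable base = $325,443 − $11,700 = $313,743.
Year 1: DB = ⌊$325,443 × 125%/6⌋ = $67,800; SL = ⌊$313,743/6⌋ = $52,290 → take DB $67,800. Book value $257,643.
Year 2: DB = ⌊$257,643 × 125%/6⌋ = $53,675; SL = ⌊$245,943/5⌋ = $49,188 → take DB $53,675. Book value $203,968.
Year 3: DB = ⌊$203,968 × 125%/6⌋ = $42,493; SL = ⌊$192,268/4⌋ = $48,067 → take SL $48,067. Book value $155,901.
Year 4: DB = ⌊$155,901 × 125%/6⌋ = $32,479; SL = ⌊$144,201/3⌋ = $48,067 → take SL $48,067. Book value $107,834.
Accumulated through year 4 = $325,443 − $107,834 = $217,609.

$217,609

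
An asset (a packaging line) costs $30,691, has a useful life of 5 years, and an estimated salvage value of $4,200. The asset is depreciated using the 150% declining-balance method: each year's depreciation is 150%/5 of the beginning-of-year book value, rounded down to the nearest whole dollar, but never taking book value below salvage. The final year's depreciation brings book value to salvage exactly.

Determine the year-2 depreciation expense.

$6,445

Depreciable base = $30,691 − $4,200 = $26,491.
Year 1: ⌊$30,691 × 150%/5⌋ = $9,207. Book value $21,484.
Year 2: ⌊$21,484 × 150%/5⌋ = $6,445. Book value $15,039.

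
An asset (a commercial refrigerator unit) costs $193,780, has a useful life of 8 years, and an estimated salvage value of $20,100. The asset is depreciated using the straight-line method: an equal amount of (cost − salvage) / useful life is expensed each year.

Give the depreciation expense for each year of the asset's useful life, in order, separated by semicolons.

$21,710; $21,710; $21,710; $21,710; $21,710; $21,710; $21,710; $21,710

Depreciable base = $193,780 − $20,100 = $173,680.
Annual expense = $173,680 / 8 = $21,710.
End of year 1: book value $172,070.
End of year 2: book value $150,360.
End of year 3: book value $128,650.
End of year 4: book value $106,940.
End of year 5: book value $85,230.
End of year 6: book value $63,520.
End of year 7: book value $41,810.
End of year 8: book value $20,100.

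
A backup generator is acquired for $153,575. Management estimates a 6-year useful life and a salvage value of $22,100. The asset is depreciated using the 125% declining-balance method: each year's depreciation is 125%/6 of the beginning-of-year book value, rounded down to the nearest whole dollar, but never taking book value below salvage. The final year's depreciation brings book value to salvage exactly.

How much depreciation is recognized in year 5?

$12,567

Depreciable base = $153,575 − $22,100 = $131,475.
Year 1: ⌊$153,575 × 125%/6⌋ = $31,994. Book value $121,581.
Year 2: ⌊$121,581 × 125%/6⌋ = $25,329. Book value $96,252.
Year 3: ⌊$96,252 × 125%/6⌋ = $20,052. Book value $76,200.
Year 4: ⌊$76,200 × 125%/6⌋ = $15,875. Book value $60,325.
Year 5: ⌊$60,325 × 125%/6⌋ = $12,567. Book value $47,758.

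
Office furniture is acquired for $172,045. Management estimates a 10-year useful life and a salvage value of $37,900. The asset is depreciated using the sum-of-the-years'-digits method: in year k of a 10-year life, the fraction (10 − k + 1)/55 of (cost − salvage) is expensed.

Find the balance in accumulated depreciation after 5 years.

$97,560

Depreciable base = $172,045 − $37,900 = $134,145.
Sum of the years' digits = 10+9+8+7+6+5+4+3+2+1 = 55.
Year 1: $134,145 × 10/55 = $24,390. Book value $147,655.
Year 2: $134,145 × 9/55 = $21,951. Book value $125,704.
Year 3: $134,145 × 8/55 = $19,512. Book value $106,192.
Year 4: $134,145 × 7/55 = $17,073. Book value $89,119.
Year 5: $134,145 × 6/55 = $14,634. Book value $74,485.
Accumulated through year 5 = $172,045 − $74,485 = $97,560.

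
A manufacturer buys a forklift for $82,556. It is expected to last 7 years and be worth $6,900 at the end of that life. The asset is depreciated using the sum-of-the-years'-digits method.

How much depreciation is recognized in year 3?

Depreciable base = $82,556 − $6,900 = $75,656.
Sum of the years' digits = 7+6+5+4+3+2+1 = 28.
Year 1: $75,656 × 7/28 = $18,914. Book value $63,642.
Year 2: $75,656 × 6/28 = $16,212. Book value $47,430.
Year 3: $75,656 × 5/28 = $13,510. Book value $33,920.

$13,510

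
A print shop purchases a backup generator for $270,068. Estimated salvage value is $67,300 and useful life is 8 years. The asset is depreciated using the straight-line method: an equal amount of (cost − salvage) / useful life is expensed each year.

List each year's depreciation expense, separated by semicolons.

Depreciable base = $270,068 − $67,300 = $202,768.
Annual expense = $202,768 / 8 = $25,346.
End of year 1: book value $244,722.
End of year 2: book value $219,376.
End of year 3: book value $194,030.
End of year 4: book value $168,684.
End of year 5: book value $143,338.
End of year 6: book value $117,992.
End of year 7: book value $92,646.
End of year 8: book value $67,300.

$25,346; $25,346; $25,346; $25,346; $25,346; $25,346; $25,346; $25,346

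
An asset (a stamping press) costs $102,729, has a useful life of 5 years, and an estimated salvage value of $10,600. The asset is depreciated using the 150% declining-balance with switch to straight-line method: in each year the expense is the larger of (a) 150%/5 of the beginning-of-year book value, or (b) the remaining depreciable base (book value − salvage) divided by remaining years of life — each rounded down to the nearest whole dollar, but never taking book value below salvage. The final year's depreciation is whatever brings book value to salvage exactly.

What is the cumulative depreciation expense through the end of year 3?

$67,492

Depreciable base = $102,729 − $10,600 = $92,129.
Year 1: DB = ⌊$102,729 × 150%/5⌋ = $30,818; SL = ⌊$92,129/5⌋ = $18,425 → take DB $30,818. Book value $71,911.
Year 2: DB = ⌊$71,911 × 150%/5⌋ = $21,573; SL = ⌊$61,311/4⌋ = $15,327 → take DB $21,573. Book value $50,338.
Year 3: DB = ⌊$50,338 × 150%/5⌋ = $15,101; SL = ⌊$39,738/3⌋ = $13,246 → take DB $15,101. Book value $35,237.
Accumulated through year 3 = $102,729 − $35,237 = $67,492.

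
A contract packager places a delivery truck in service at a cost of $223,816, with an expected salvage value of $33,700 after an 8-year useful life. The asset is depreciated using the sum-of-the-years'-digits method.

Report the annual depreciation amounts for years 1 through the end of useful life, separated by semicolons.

$42,248; $36,967; $31,686; $26,405; $21,124; $15,843; $10,562; $5,281

Depreciable base = $223,816 − $33,700 = $190,116.
Sum of the years' digits = 8+7+6+5+4+3+2+1 = 36.
Year 1: $190,116 × 8/36 = $42,248. Book value $181,568.
Year 2: $190,116 × 7/36 = $36,967. Book value $144,601.
Year 3: $190,116 × 6/36 = $31,686. Book value $112,915.
Year 4: $190,116 × 5/36 = $26,405. Book value $86,510.
Year 5: $190,116 × 4/36 = $21,124. Book value $65,386.
Year 6: $190,116 × 3/36 = $15,843. Book value $49,543.
Year 7: $190,116 × 2/36 = $10,562. Book value $38,981.
Year 8: $190,116 × 1/36 = $5,281. Book value $33,700.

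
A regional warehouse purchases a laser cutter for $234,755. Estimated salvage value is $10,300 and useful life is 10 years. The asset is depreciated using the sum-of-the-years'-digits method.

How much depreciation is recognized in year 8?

Depreciable base = $234,755 − $10,300 = $224,455.
Sum of the years' digits = 10+9+8+7+6+5+4+3+2+1 = 55.
Year 1: $224,455 × 10/55 = $40,810. Book value $193,945.
Year 2: $224,455 × 9/55 = $36,729. Book value $157,216.
Year 3: $224,455 × 8/55 = $32,648. Book value $124,568.
Year 4: $224,455 × 7/55 = $28,567. Book value $96,001.
Year 5: $224,455 × 6/55 = $24,486. Book value $71,515.
Year 6: $224,455 × 5/55 = $20,405. Book value $51,110.
Year 7: $224,455 × 4/55 = $16,324. Book value $34,786.
Year 8: $224,455 × 3/55 = $12,243. Book value $22,543.

$12,243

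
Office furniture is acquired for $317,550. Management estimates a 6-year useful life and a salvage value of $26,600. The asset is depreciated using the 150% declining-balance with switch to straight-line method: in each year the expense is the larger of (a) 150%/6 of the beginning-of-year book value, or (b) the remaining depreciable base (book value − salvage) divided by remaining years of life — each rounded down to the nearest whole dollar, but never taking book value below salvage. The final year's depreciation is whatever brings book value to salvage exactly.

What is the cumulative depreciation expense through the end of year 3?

$183,582

Depreciable base = $317,550 − $26,600 = $290,950.
Year 1: DB = ⌊$317,550 × 150%/6⌋ = $79,387; SL = ⌊$290,950/6⌋ = $48,491 → take DB $79,387. Book value $238,163.
Year 2: DB = ⌊$238,163 × 150%/6⌋ = $59,540; SL = ⌊$211,563/5⌋ = $42,312 → take DB $59,540. Book value $178,623.
Year 3: DB = ⌊$178,623 × 150%/6⌋ = $44,655; SL = ⌊$152,023/4⌋ = $38,005 → take DB $44,655. Book value $133,968.
Accumulated through year 3 = $317,550 − $133,968 = $183,582.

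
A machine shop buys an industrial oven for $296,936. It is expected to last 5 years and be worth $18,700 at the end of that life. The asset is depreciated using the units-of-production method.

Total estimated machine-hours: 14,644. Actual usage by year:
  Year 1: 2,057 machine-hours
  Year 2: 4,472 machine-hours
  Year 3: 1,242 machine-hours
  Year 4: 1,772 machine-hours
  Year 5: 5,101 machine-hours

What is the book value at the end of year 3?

$149,287

Depreciable base = $296,936 − $18,700 = $278,236.
Rate = $278,236 / 14,644 machine-hours = $19 per machine-hour.
Year 1: 2,057 × $19 = $39,083. Book value $257,853.
Year 2: 4,472 × $19 = $84,968. Book value $172,885.
Year 3: 1,242 × $19 = $23,598. Book value $149,287.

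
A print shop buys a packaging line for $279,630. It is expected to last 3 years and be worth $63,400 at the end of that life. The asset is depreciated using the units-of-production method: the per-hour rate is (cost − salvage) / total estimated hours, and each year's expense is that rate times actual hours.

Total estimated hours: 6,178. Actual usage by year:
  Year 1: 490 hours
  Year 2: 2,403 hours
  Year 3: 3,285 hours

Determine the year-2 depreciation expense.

Depreciable base = $279,630 − $63,400 = $216,230.
Rate = $216,230 / 6,178 hours = $35 per hour.
Year 1: 490 × $35 = $17,150. Book value $262,480.
Year 2: 2,403 × $35 = $84,105. Book value $178,375.

$84,105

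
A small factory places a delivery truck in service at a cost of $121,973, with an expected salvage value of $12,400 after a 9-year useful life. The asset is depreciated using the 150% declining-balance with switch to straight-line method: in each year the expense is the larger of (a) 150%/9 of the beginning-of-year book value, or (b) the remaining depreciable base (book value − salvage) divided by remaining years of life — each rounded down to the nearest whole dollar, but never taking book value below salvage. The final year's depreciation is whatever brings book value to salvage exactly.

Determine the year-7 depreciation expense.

Depreciable base = $121,973 − $12,400 = $109,573.
Year 1: DB = ⌊$121,973 × 150%/9⌋ = $20,328; SL = ⌊$109,573/9⌋ = $12,174 → take DB $20,328. Book value $101,645.
Year 2: DB = ⌊$101,645 × 150%/9⌋ = $16,940; SL = ⌊$89,245/8⌋ = $11,155 → take DB $16,940. Book value $84,705.
Year 3: DB = ⌊$84,705 × 150%/9⌋ = $14,117; SL = ⌊$72,305/7⌋ = $10,329 → take DB $14,117. Book value $70,588.
Year 4: DB = ⌊$70,588 × 150%/9⌋ = $11,764; SL = ⌊$58,188/6⌋ = $9,698 → take DB $11,764. Book value $58,824.
Year 5: DB = ⌊$58,824 × 150%/9⌋ = $9,804; SL = ⌊$46,424/5⌋ = $9,284 → take DB $9,804. Book value $49,020.
Year 6: DB = ⌊$49,020 × 150%/9⌋ = $8,170; SL = ⌊$36,620/4⌋ = $9,155 → take SL $9,155. Book value $39,865.
Year 7: DB = ⌊$39,865 × 150%/9⌋ = $6,644; SL = ⌊$27,465/3⌋ = $9,155 → take SL $9,155. Book value $30,710.

$9,155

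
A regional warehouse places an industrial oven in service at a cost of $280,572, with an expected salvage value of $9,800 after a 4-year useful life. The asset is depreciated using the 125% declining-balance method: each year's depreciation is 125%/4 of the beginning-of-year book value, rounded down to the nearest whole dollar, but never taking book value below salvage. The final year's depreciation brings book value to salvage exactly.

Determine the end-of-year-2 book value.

$132,615

Depreciable base = $280,572 − $9,800 = $270,772.
Year 1: ⌊$280,572 × 125%/4⌋ = $87,678. Book value $192,894.
Year 2: ⌊$192,894 × 125%/4⌋ = $60,279. Book value $132,615.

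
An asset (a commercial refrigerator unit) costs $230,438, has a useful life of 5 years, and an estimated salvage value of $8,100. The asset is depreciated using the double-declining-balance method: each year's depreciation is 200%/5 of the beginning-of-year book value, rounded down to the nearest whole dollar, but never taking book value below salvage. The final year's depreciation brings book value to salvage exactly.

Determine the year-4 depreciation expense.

Depreciable base = $230,438 − $8,100 = $222,338.
Year 1: ⌊$230,438 × 200%/5⌋ = $92,175. Book value $138,263.
Year 2: ⌊$138,263 × 200%/5⌋ = $55,305. Book value $82,958.
Year 3: ⌊$82,958 × 200%/5⌋ = $33,183. Book value $49,775.
Year 4: ⌊$49,775 × 200%/5⌋ = $19,910. Book value $29,865.

$19,910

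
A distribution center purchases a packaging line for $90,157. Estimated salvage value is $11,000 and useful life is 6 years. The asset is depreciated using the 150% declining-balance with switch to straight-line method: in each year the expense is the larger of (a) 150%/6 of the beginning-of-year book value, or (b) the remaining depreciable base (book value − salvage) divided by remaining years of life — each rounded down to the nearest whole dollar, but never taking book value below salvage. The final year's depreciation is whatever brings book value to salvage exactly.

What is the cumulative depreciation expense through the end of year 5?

$70,393

Depreciable base = $90,157 − $11,000 = $79,157.
Year 1: DB = ⌊$90,157 × 150%/6⌋ = $22,539; SL = ⌊$79,157/6⌋ = $13,192 → take DB $22,539. Book value $67,618.
Year 2: DB = ⌊$67,618 × 150%/6⌋ = $16,904; SL = ⌊$56,618/5⌋ = $11,323 → take DB $16,904. Book value $50,714.
Year 3: DB = ⌊$50,714 × 150%/6⌋ = $12,678; SL = ⌊$39,714/4⌋ = $9,928 → take DB $12,678. Book value $38,036.
Year 4: DB = ⌊$38,036 × 150%/6⌋ = $9,509; SL = ⌊$27,036/3⌋ = $9,012 → take DB $9,509. Book value $28,527.
Year 5: DB = ⌊$28,527 × 150%/6⌋ = $7,131; SL = ⌊$17,527/2⌋ = $8,763 → take SL $8,763. Book value $19,764.
Accumulated through year 5 = $90,157 − $19,764 = $70,393.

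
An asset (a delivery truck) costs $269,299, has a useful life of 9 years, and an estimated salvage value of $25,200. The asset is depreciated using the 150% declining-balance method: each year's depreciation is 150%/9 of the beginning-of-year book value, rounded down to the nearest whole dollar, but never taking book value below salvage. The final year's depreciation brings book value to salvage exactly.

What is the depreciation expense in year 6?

Depreciable base = $269,299 − $25,200 = $244,099.
Year 1: ⌊$269,299 × 150%/9⌋ = $44,883. Book value $224,416.
Year 2: ⌊$224,416 × 150%/9⌋ = $37,402. Book value $187,014.
Year 3: ⌊$187,014 × 150%/9⌋ = $31,169. Book value $155,845.
Year 4: ⌊$155,845 × 150%/9⌋ = $25,974. Book value $129,871.
Year 5: ⌊$129,871 × 150%/9⌋ = $21,645. Book value $108,226.
Year 6: ⌊$108,226 × 150%/9⌋ = $18,037. Book value $90,189.

$18,037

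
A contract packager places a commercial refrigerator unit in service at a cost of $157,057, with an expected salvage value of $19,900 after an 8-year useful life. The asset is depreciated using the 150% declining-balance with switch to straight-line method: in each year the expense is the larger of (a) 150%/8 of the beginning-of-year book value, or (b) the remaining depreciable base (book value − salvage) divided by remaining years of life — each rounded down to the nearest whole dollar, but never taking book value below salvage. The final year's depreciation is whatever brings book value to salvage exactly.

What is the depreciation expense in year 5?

$12,834

Depreciable base = $157,057 − $19,900 = $137,157.
Year 1: DB = ⌊$157,057 × 150%/8⌋ = $29,448; SL = ⌊$137,157/8⌋ = $17,144 → take DB $29,448. Book value $127,609.
Year 2: DB = ⌊$127,609 × 150%/8⌋ = $23,926; SL = ⌊$107,709/7⌋ = $15,387 → take DB $23,926. Book value $103,683.
Year 3: DB = ⌊$103,683 × 150%/8⌋ = $19,440; SL = ⌊$83,783/6⌋ = $13,963 → take DB $19,440. Book value $84,243.
Year 4: DB = ⌊$84,243 × 150%/8⌋ = $15,795; SL = ⌊$64,343/5⌋ = $12,868 → take DB $15,795. Book value $68,448.
Year 5: DB = ⌊$68,448 × 150%/8⌋ = $12,834; SL = ⌊$48,548/4⌋ = $12,137 → take DB $12,834. Book value $55,614.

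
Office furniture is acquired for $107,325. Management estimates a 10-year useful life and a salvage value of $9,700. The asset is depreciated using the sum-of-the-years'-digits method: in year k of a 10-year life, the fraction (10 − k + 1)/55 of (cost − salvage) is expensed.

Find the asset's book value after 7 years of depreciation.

Depreciable base = $107,325 − $9,700 = $97,625.
Sum of the years' digits = 10+9+8+7+6+5+4+3+2+1 = 55.
Year 1: $97,625 × 10/55 = $17,750. Book value $89,575.
Year 2: $97,625 × 9/55 = $15,975. Book value $73,600.
Year 3: $97,625 × 8/55 = $14,200. Book value $59,400.
Year 4: $97,625 × 7/55 = $12,425. Book value $46,975.
Year 5: $97,625 × 6/55 = $10,650. Book value $36,325.
Year 6: $97,625 × 5/55 = $8,875. Book value $27,450.
Year 7: $97,625 × 4/55 = $7,100. Book value $20,350.

$20,350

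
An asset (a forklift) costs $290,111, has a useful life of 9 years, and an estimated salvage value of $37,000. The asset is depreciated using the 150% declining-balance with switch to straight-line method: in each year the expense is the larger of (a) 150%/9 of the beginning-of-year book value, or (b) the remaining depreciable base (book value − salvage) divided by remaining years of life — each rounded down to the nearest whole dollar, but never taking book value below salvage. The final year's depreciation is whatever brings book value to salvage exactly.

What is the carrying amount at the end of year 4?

$139,909

Depreciable base = $290,111 − $37,000 = $253,111.
Year 1: DB = ⌊$290,111 × 150%/9⌋ = $48,351; SL = ⌊$253,111/9⌋ = $28,123 → take DB $48,351. Book value $241,760.
Year 2: DB = ⌊$241,760 × 150%/9⌋ = $40,293; SL = ⌊$204,760/8⌋ = $25,595 → take DB $40,293. Book value $201,467.
Year 3: DB = ⌊$201,467 × 150%/9⌋ = $33,577; SL = ⌊$164,467/7⌋ = $23,495 → take DB $33,577. Book value $167,890.
Year 4: DB = ⌊$167,890 × 150%/9⌋ = $27,981; SL = ⌊$130,890/6⌋ = $21,815 → take DB $27,981. Book value $139,909.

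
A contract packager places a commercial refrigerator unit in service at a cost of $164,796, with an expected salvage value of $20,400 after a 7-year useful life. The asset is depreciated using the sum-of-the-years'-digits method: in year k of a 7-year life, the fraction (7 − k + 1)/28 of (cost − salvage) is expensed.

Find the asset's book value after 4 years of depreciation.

$51,342

Depreciable base = $164,796 − $20,400 = $144,396.
Sum of the years' digits = 7+6+5+4+3+2+1 = 28.
Year 1: $144,396 × 7/28 = $36,099. Book value $128,697.
Year 2: $144,396 × 6/28 = $30,942. Book value $97,755.
Year 3: $144,396 × 5/28 = $25,785. Book value $71,970.
Year 4: $144,396 × 4/28 = $20,628. Book value $51,342.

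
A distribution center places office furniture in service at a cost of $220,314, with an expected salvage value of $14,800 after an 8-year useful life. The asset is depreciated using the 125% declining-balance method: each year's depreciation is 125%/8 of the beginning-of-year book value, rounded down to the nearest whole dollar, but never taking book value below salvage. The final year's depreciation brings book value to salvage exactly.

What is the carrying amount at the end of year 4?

$111,661

Depreciable base = $220,314 − $14,800 = $205,514.
Year 1: ⌊$220,314 × 125%/8⌋ = $34,424. Book value $185,890.
Year 2: ⌊$185,890 × 125%/8⌋ = $29,045. Book value $156,845.
Year 3: ⌊$156,845 × 125%/8⌋ = $24,507. Book value $132,338.
Year 4: ⌊$132,338 × 125%/8⌋ = $20,677. Book value $111,661.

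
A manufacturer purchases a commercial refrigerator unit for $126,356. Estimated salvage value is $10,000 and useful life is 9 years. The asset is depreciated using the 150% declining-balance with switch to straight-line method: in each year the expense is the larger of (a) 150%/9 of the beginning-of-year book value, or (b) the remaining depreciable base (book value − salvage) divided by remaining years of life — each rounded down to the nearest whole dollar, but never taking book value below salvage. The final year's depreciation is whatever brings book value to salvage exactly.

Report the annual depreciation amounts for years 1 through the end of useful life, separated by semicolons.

$21,059; $17,549; $14,624; $12,187; $10,187; $10,187; $10,187; $10,188; $10,188

Depreciable base = $126,356 − $10,000 = $116,356.
Year 1: DB = ⌊$126,356 × 150%/9⌋ = $21,059; SL = ⌊$116,356/9⌋ = $12,928 → take DB $21,059. Book value $105,297.
Year 2: DB = ⌊$105,297 × 150%/9⌋ = $17,549; SL = ⌊$95,297/8⌋ = $11,912 → take DB $17,549. Book value $87,748.
Year 3: DB = ⌊$87,748 × 150%/9⌋ = $14,624; SL = ⌊$77,748/7⌋ = $11,106 → take DB $14,624. Book value $73,124.
Year 4: DB = ⌊$73,124 × 150%/9⌋ = $12,187; SL = ⌊$63,124/6⌋ = $10,520 → take DB $12,187. Book value $60,937.
Year 5: DB = ⌊$60,937 × 150%/9⌋ = $10,156; SL = ⌊$50,937/5⌋ = $10,187 → take SL $10,187. Book value $50,750.
Year 6: DB = ⌊$50,750 × 150%/9⌋ = $8,458; SL = ⌊$40,750/4⌋ = $10,187 → take SL $10,187. Book value $40,563.
Year 7: DB = ⌊$40,563 × 150%/9⌋ = $6,760; SL = ⌊$30,563/3⌋ = $10,187 → take SL $10,187. Book value $30,376.
Year 8: DB = ⌊$30,376 × 150%/9⌋ = $5,062; SL = ⌊$20,376/2⌋ = $10,188 → take SL $10,188. Book value $20,188.
Year 9 (final): $20,188 − $10,000 = $10,188. Book value $10,000.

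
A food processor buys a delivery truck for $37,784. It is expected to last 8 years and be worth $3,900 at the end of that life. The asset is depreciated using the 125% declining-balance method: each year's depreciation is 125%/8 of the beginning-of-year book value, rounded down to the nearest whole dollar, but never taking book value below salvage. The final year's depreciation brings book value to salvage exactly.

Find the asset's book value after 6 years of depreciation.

$13,635

Depreciable base = $37,784 − $3,900 = $33,884.
Year 1: ⌊$37,784 × 125%/8⌋ = $5,903. Book value $31,881.
Year 2: ⌊$31,881 × 125%/8⌋ = $4,981. Book value $26,900.
Year 3: ⌊$26,900 × 125%/8⌋ = $4,203. Book value $22,697.
Year 4: ⌊$22,697 × 125%/8⌋ = $3,546. Book value $19,151.
Year 5: ⌊$19,151 × 125%/8⌋ = $2,992. Book value $16,159.
Year 6: ⌊$16,159 × 125%/8⌋ = $2,524. Book value $13,635.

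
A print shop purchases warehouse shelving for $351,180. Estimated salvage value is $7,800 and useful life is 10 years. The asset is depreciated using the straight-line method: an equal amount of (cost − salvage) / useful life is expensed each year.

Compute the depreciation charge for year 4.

Depreciable base = $351,180 − $7,800 = $343,380.
Annual expense = $343,380 / 10 = $34,338.

$34,338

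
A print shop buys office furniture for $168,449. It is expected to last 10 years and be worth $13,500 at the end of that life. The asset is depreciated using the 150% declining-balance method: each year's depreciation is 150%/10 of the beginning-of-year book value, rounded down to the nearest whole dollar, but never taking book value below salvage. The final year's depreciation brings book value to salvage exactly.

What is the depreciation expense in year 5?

Depreciable base = $168,449 − $13,500 = $154,949.
Year 1: ⌊$168,449 × 150%/10⌋ = $25,267. Book value $143,182.
Year 2: ⌊$143,182 × 150%/10⌋ = $21,477. Book value $121,705.
Year 3: ⌊$121,705 × 150%/10⌋ = $18,255. Book value $103,450.
Year 4: ⌊$103,450 × 150%/10⌋ = $15,517. Book value $87,933.
Year 5: ⌊$87,933 × 150%/10⌋ = $13,189. Book value $74,744.

$13,189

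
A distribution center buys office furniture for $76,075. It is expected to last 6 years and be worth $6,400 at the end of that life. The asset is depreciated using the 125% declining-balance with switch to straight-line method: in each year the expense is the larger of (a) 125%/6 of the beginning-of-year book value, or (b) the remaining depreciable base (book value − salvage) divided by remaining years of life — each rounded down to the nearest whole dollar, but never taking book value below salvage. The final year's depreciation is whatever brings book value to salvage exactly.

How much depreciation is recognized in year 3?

Depreciable base = $76,075 − $6,400 = $69,675.
Year 1: DB = ⌊$76,075 × 125%/6⌋ = $15,848; SL = ⌊$69,675/6⌋ = $11,612 → take DB $15,848. Book value $60,227.
Year 2: DB = ⌊$60,227 × 125%/6⌋ = $12,547; SL = ⌊$53,827/5⌋ = $10,765 → take DB $12,547. Book value $47,680.
Year 3: DB = ⌊$47,680 × 125%/6⌋ = $9,933; SL = ⌊$41,280/4⌋ = $10,320 → take SL $10,320. Book value $37,360.

$10,320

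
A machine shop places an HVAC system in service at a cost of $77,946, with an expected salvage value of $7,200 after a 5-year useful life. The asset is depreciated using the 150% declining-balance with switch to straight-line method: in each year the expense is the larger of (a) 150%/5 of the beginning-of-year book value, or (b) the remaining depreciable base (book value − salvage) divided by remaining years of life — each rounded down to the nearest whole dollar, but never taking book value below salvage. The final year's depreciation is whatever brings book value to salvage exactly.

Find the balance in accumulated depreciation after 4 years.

$60,977

Depreciable base = $77,946 − $7,200 = $70,746.
Year 1: DB = ⌊$77,946 × 150%/5⌋ = $23,383; SL = ⌊$70,746/5⌋ = $14,149 → take DB $23,383. Book value $54,563.
Year 2: DB = ⌊$54,563 × 150%/5⌋ = $16,368; SL = ⌊$47,363/4⌋ = $11,840 → take DB $16,368. Book value $38,195.
Year 3: DB = ⌊$38,195 × 150%/5⌋ = $11,458; SL = ⌊$30,995/3⌋ = $10,331 → take DB $11,458. Book value $26,737.
Year 4: DB = ⌊$26,737 × 150%/5⌋ = $8,021; SL = ⌊$19,537/2⌋ = $9,768 → take SL $9,768. Book value $16,969.
Accumulated through year 4 = $77,946 − $16,969 = $60,977.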